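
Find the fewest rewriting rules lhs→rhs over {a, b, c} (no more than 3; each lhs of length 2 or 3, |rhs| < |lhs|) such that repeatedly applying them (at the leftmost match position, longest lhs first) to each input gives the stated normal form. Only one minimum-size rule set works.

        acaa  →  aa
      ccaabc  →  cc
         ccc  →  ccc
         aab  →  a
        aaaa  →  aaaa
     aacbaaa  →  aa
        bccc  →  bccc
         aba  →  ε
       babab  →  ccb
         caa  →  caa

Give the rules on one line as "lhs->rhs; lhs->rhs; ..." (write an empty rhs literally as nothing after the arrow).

aab->a; ac->; ba->c

  | acaa => aa
  | ccaabc => ccac => cc
  | ccc
  | aab => a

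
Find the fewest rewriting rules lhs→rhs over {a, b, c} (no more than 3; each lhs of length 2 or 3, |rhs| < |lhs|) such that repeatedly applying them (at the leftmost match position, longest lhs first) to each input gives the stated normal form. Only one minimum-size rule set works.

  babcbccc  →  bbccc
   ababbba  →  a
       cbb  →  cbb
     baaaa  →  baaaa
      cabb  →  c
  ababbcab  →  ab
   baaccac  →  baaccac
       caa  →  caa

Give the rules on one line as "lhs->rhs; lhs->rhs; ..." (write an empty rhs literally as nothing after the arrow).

  | babcbccc => bbccc
  | ababbba => abba => a
  | cbb
  | baaaa

abb->; abc->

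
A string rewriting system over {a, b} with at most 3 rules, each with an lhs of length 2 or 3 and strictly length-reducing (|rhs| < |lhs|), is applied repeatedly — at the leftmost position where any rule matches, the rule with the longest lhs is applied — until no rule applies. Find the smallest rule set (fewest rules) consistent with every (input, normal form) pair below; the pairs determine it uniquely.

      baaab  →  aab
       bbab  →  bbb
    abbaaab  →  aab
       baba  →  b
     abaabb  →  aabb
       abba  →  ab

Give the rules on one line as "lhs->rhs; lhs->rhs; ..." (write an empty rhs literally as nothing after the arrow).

  | baaab => aab
  | bbab => bbb
  | abbaaab => abaab => aab
  | baba => bba => b

ba->; bab->bb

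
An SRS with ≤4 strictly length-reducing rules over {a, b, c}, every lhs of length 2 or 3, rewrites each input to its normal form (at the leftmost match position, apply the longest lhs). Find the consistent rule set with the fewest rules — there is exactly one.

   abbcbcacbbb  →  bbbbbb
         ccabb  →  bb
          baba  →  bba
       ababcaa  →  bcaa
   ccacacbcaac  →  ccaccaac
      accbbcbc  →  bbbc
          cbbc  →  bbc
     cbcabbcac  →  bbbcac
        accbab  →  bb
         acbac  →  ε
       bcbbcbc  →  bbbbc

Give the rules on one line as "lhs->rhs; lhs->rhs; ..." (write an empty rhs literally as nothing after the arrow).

  | abbcbcacbbb => bbcbcacbbb => bbbcacbbb => bbbcabbb => bbbcbbb => bbbbbb
  | ccabb => ccbb => cbb => bb
  | baba => bba
  | ababcaa => babcaa => bcaa

ab->b; abc->c; bac->; cb->b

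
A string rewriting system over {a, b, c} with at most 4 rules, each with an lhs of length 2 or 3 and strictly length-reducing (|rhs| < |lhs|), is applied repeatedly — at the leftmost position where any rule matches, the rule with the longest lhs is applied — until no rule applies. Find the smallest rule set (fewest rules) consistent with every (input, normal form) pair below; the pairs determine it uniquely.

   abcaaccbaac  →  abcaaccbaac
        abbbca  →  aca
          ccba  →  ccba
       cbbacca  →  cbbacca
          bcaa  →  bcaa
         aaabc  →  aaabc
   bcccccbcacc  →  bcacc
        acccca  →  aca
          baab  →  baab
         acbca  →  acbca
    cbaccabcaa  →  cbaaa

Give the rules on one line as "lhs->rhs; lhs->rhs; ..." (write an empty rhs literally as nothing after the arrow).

bbb->; bcc->; cab->c; ccc->

  | abcaaccbaac
  | abbbca => aca
  | ccba
  | cbbacca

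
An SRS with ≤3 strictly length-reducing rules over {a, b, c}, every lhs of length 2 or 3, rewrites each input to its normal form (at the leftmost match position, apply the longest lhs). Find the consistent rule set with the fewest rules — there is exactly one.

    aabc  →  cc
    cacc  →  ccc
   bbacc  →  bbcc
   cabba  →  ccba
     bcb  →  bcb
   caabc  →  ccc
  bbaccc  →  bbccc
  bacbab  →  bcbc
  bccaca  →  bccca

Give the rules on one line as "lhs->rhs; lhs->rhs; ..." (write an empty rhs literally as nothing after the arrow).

ab->c; ac->c

  | aabc => acc => cc
  | cacc => ccc
  | bbacc => bbcc
  | cabba => ccba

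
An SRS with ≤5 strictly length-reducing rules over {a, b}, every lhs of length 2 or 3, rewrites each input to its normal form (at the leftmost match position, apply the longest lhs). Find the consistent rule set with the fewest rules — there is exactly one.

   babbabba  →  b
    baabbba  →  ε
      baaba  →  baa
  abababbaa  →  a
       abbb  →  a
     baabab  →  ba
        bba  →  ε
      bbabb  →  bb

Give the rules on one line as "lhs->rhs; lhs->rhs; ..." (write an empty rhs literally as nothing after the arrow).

  | babbabba => baaabba => bbba => b
  | baabbba => baaaba => bba => ε
  | baaba => baa
  | abababbaa => ababbaa => abbaa => aaaa => a

aaa->; ab->; abb->aa; bba->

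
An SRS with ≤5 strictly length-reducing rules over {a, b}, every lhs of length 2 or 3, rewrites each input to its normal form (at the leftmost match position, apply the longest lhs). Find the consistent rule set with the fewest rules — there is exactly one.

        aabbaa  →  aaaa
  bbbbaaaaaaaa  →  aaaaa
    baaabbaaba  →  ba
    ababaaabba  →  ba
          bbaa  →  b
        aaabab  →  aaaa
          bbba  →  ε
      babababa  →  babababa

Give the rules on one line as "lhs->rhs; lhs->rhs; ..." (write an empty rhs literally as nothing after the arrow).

aab->aa; abb->b; baa->; bbb->ba

  | aabbaa => aabaa => aaaa
  | bbbbaaaaaaaa => babaaaaaaaa => baaaaaaa => aaaaa
  | baaabbaaba => abbaaba => baaba => ba
  | ababaaabba => abaabba => abba => ba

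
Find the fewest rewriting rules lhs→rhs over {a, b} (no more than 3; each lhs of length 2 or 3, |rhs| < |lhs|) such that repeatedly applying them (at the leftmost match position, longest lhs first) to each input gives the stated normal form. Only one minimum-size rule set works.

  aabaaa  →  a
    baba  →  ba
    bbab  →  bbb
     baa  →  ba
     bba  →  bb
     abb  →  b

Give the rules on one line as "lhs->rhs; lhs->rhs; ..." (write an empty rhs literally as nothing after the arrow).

aa->a; ab->; bba->bb

  | aabaaa => abaaa => aaa => aa => a
  | baba => ba
  | bbab => bbb
  | baa => ba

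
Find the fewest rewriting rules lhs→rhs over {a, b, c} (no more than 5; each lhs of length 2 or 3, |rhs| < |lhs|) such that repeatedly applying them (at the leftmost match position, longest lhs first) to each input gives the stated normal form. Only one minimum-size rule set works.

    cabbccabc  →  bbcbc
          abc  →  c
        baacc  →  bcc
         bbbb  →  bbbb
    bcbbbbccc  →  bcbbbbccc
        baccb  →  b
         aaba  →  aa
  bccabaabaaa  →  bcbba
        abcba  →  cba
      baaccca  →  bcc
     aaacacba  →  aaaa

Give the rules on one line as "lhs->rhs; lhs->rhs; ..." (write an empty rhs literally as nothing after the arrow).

ab->; ac->a; baa->b; ca->

  | cabbccabc => bbccabc => bbcbc
  | abc => c
  | baacc => bcc
  | bbbb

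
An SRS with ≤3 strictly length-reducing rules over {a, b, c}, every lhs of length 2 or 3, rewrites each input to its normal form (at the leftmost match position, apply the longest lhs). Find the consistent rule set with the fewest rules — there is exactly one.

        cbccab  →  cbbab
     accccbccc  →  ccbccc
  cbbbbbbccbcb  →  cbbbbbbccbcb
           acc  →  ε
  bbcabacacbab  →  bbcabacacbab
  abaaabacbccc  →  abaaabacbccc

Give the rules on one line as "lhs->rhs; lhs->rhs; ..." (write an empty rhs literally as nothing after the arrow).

  | cbccab => cbbab
  | accccbccc => ccbccc
  | cbbbbbbccbcb
  | acc => ε

acc->; cca->ba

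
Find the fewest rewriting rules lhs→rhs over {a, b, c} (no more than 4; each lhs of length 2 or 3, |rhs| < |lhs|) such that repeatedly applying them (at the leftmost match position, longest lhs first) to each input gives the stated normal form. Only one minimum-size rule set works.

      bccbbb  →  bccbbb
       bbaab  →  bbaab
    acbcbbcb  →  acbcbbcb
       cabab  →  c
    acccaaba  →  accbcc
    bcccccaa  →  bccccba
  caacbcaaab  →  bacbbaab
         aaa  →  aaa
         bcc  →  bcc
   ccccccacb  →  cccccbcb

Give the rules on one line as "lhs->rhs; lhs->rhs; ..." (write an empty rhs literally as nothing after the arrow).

aba->cc; ca->b; cab->c

  | bccbbb
  | bbaab
  | acbcbbcb
  | cabab => cab => c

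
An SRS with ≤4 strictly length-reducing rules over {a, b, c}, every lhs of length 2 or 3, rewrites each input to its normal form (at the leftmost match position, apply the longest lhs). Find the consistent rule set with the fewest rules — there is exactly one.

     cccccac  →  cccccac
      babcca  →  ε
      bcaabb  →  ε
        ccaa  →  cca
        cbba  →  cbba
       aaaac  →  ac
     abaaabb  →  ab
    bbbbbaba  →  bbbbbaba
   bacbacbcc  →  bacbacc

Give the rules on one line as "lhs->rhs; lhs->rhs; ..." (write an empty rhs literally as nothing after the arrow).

aa->a; abb->; aca->c; bc->

  | cccccac
  | babcca => baca => bc => ε
  | bcaabb => aabb => abb => ε
  | ccaa => cca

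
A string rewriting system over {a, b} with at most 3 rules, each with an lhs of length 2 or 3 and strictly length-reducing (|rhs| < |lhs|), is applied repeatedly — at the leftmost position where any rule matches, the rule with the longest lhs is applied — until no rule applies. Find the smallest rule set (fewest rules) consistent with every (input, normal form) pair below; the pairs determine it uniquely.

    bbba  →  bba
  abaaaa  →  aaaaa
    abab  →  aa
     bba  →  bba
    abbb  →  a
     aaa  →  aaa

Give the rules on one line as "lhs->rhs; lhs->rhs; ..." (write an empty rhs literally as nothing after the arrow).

  | bbba => bba
  | abaaaa => aaaaa
  | abab => aab => aa
  | bba

ab->a; bbb->bb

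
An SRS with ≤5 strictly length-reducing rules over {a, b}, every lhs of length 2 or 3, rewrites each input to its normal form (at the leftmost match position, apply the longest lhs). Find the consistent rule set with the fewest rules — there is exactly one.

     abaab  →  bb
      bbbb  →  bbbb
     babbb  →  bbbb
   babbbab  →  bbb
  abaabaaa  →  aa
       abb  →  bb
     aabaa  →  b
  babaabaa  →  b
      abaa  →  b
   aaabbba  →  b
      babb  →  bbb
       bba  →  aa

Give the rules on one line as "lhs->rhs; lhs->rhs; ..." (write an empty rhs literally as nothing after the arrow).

  | abaab => baab => bab => bb
  | bbbb
  | babbb => bbbb
  | babbbab => bbbbab => bbaab => aaab => bbb

aaa->bb; ab->b; ba->b; bba->aa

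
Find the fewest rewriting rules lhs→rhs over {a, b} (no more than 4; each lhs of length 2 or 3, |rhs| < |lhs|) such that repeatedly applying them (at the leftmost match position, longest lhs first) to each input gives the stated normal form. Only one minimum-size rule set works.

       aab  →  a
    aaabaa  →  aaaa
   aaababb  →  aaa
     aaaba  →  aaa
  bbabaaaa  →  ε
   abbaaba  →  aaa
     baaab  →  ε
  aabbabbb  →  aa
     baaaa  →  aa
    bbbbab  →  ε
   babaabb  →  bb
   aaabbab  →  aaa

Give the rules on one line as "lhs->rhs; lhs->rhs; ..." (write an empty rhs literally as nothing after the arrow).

  | aab => a
  | aaabaa => aaaa
  | aaababb => aaabb => aaa
  | aaaba => aaa

ab->; abb->a; baa->; bbb->a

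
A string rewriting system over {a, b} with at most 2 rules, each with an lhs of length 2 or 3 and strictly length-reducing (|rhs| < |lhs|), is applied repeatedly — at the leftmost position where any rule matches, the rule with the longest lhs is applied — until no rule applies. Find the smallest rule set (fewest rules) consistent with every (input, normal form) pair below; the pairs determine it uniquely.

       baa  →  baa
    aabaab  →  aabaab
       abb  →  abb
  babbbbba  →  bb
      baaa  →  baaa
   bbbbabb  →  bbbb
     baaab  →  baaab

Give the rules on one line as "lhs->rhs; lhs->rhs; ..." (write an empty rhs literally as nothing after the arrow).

  | baa
  | aabaab
  | abb
  | babbbbba => bbbba => bb

bab->; bba->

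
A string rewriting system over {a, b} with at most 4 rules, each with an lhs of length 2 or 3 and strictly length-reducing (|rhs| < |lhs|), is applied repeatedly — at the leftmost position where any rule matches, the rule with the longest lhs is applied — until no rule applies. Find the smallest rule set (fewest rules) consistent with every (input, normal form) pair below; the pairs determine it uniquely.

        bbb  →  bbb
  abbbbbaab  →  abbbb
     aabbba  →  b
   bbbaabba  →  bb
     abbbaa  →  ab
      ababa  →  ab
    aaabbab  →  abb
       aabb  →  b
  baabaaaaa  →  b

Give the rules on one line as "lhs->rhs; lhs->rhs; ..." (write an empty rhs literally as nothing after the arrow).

  | bbb
  | abbbbbaab => abbbbab => abbbb
  | aabbba => bba => b
  | bbbaabba => bbabba => bbba => bb

aab->; ba->b; bba->b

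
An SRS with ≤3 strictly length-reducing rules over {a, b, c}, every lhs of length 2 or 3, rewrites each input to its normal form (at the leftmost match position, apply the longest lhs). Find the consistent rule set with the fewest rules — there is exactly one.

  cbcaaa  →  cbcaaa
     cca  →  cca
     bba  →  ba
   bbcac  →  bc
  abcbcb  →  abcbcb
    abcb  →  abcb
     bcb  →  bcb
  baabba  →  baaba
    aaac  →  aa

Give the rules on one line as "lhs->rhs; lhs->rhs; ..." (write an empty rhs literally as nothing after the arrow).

  | cbcaaa
  | cca
  | bba => ba
  | bbcac => bcac => bc

ac->; bb->b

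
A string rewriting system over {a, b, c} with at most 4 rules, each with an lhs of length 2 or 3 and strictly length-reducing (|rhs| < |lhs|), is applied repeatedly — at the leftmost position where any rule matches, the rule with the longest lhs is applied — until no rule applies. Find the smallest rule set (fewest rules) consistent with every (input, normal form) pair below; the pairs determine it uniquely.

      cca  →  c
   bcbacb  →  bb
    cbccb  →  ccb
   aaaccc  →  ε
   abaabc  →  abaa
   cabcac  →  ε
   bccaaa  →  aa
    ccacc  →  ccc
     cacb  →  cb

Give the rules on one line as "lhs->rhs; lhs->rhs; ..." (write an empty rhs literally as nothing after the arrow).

  | cca => c
  | bcbacb => bacb => bb
  | cbccb => ccb
  | aaaccc => aacc => ac => ε

ac->; bc->; ca->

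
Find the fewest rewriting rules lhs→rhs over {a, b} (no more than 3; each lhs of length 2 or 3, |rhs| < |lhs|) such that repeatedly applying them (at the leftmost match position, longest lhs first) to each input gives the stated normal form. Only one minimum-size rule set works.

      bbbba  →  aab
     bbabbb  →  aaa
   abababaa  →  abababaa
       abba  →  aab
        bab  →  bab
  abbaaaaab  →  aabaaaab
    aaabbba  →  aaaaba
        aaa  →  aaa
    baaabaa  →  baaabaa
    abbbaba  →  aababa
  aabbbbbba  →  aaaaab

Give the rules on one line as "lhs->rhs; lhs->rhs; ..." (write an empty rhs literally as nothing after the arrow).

  | bbbba => abba => aab
  | bbabbb => abbbb => aabb => aaa
  | abababaa
  | abba => aab

bb->a; bba->ab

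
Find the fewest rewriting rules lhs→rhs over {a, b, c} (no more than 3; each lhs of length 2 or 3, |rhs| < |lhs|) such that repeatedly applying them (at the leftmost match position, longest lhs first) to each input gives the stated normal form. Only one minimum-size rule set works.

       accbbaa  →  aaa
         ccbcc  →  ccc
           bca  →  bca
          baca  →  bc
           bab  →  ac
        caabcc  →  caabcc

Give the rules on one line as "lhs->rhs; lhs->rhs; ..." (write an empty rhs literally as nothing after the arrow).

  | accbbaa => acbaa => aaa
  | ccbcc => ccc
  | bca
  | baca => bc

aca->c; bab->ac; cb->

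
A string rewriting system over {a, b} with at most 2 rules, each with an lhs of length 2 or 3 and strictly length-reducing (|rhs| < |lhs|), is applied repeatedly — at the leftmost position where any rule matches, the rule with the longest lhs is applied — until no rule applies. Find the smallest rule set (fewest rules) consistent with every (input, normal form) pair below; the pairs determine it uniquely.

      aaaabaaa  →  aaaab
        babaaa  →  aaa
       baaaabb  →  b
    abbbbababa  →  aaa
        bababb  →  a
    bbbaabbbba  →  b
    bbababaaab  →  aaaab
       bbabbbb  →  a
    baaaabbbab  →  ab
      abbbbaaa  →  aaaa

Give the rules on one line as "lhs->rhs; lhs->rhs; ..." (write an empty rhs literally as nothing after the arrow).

ba->b; bb->

  | aaaabaaa => aaaabaa => aaaaba => aaaab
  | babaaa => bbaaa => aaa
  | baaaabb => baaabb => baabb => babb => bbb => b
  | abbbbababa => abbababa => aababa => aabba => aaa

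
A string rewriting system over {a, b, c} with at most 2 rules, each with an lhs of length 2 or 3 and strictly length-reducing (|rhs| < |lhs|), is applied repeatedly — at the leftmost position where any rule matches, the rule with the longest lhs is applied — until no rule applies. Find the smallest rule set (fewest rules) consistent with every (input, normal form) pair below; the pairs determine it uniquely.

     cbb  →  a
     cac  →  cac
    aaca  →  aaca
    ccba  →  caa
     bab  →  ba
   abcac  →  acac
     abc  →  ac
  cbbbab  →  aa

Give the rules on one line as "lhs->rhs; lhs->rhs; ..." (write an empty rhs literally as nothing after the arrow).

ab->a; cb->a

  | cbb => ab => a
  | cac
  | aaca
  | ccba => caa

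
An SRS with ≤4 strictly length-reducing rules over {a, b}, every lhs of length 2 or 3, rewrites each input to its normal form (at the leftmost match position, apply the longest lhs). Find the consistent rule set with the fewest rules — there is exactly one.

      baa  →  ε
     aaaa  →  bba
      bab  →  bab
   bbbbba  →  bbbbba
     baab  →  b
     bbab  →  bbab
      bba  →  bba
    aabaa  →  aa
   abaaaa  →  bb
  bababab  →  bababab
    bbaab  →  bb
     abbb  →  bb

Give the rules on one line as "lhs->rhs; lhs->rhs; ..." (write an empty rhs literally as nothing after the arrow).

  | baa => ε
  | aaaa => bba
  | bab
  | bbbbba

aaa->bb; abb->b; baa->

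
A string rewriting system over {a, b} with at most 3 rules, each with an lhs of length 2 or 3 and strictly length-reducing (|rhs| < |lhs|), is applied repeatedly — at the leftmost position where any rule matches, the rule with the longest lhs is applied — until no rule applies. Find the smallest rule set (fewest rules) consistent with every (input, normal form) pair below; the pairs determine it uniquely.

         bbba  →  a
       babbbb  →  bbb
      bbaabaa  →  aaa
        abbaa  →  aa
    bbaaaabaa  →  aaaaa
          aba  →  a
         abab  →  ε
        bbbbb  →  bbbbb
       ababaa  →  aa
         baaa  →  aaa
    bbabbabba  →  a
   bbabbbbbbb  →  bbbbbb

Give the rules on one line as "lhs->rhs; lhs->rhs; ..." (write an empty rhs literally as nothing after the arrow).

  | bbba => bba => ba => a
  | babbbb => abbbb => bbb
  | bbaabaa => baabaa => aabaa => aaa
  | abbaa => baa => aa

ab->; ba->a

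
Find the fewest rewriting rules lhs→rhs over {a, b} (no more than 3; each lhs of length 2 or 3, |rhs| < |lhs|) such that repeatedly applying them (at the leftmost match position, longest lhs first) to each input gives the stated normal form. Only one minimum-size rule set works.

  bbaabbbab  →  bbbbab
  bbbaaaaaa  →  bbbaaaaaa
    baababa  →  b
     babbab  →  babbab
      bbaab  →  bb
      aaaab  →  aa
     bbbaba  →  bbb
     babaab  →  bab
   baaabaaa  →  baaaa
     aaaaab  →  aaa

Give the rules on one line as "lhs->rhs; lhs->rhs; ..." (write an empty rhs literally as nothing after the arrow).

aab->; aba->

  | bbaabbbab => bbbbab
  | bbbaaaaaa
  | baababa => baba => b
  | babbab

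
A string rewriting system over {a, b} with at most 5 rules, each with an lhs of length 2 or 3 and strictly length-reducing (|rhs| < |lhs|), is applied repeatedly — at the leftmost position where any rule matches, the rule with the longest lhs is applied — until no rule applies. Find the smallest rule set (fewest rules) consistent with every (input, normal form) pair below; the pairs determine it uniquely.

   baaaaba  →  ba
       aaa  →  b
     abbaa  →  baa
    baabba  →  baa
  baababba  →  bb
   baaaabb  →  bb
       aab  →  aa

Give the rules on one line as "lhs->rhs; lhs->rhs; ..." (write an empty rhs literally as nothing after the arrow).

aaa->b; ab->a; abb->b; bba->

  | baaaaba => bbaba => ba
  | aaa => b
  | abbaa => baa
  | baabba => baba => baa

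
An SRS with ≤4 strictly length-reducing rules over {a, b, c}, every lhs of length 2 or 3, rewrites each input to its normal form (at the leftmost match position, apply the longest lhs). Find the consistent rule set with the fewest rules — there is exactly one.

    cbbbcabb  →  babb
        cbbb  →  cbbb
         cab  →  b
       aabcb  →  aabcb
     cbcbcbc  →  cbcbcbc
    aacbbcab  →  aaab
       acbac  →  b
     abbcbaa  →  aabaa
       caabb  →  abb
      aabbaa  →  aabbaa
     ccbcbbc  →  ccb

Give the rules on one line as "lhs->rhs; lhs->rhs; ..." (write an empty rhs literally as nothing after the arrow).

ac->; bbc->a; ca->; cba->b

  | cbbbcabb => cbaabb => babb
  | cbbb
  | cab => b
  | aabcb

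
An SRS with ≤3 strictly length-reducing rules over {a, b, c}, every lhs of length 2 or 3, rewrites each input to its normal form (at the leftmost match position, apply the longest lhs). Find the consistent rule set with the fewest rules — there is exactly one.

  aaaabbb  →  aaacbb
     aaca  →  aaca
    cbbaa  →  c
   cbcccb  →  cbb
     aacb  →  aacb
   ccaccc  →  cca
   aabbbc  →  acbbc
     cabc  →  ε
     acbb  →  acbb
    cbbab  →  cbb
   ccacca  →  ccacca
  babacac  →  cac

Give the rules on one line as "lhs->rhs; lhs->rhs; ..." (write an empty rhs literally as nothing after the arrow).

ab->c; ba->; ccc->

  | aaaabbb => aaacbb
  | aaca
  | cbbaa => cba => c
  | cbcccb => cbb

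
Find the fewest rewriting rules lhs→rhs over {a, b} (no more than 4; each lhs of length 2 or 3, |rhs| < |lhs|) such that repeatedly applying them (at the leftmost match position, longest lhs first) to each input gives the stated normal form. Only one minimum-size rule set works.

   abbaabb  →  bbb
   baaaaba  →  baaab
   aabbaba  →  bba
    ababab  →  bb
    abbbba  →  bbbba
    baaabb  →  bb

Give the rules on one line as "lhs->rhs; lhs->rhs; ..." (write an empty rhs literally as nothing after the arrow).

  | abbaabb => bbaabb => bbabb => bbb
  | baaaaba => baaab
  | aabbaba => abbaba => bbaba => bba
  | ababab => bbab => bb

aba->b; abb->bb; bab->b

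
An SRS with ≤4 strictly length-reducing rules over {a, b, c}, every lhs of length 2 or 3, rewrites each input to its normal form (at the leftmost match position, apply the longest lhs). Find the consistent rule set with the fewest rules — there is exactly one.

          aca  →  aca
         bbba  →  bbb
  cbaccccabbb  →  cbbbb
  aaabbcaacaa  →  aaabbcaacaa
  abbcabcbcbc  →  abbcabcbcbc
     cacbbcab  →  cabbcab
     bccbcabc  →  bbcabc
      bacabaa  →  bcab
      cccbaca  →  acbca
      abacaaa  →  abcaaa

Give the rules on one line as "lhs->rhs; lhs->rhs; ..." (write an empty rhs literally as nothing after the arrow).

  | aca
  | bbba => bbb
  | cbaccccabbb => cbccccabbb => cbaccabbb => cbccabbb => cbaabbb => cbabbb => cbbbb
  | aaabbcaacaa

ba->b; cac->ca; cc->a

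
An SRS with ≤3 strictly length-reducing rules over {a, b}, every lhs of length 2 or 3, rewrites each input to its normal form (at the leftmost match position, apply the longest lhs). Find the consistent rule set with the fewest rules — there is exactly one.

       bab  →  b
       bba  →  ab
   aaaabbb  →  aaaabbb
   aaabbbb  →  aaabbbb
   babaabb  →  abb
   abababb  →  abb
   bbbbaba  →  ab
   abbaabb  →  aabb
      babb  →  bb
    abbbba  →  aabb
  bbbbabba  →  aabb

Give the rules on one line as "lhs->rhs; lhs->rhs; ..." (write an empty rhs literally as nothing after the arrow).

ba->; bba->ab

  | bab => b
  | bba => ab
  | aaaabbb
  | aaabbbb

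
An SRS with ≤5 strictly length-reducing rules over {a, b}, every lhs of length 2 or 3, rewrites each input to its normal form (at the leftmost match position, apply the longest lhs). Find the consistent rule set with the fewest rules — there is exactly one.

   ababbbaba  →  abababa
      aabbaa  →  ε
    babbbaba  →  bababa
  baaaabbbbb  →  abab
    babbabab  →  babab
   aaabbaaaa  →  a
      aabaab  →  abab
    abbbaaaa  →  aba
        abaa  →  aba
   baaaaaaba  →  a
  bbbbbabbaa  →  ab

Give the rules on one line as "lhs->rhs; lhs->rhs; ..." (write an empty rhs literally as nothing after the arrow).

aa->a; aaa->bb; bb->; bbb->ab

  | ababbbaba => abaababa => abababa
  | aabbaa => abbaa => aaa => bb => ε
  | babbbaba => baababa => bababa
  | baaaabbbbb => bbbabbbbb => ababbbbb => abaabbb => ababbb => abaab => abab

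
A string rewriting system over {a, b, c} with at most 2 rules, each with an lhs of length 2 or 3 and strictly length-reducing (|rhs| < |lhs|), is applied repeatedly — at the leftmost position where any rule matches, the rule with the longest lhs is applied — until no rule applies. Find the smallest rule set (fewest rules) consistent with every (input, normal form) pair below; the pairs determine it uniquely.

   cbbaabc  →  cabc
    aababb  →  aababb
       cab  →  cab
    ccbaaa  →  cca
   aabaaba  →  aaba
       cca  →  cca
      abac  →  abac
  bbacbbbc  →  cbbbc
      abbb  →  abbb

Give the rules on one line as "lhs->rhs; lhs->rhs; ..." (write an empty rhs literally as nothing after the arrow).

  | cbbaabc => cabc
  | aababb
  | cab
  | ccbaaa => cca

baa->; bba->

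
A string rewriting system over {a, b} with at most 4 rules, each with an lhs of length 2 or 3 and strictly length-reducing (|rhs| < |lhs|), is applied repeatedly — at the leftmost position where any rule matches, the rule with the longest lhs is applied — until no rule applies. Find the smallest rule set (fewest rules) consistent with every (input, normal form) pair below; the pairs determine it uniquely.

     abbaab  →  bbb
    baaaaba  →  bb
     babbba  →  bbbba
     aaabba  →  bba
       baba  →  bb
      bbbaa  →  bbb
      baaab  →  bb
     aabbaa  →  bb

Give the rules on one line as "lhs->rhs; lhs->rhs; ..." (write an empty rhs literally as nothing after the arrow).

  | abbaab => bbaab => babb => bbb
  | baaaaba => abaaba => baba => bb
  | babbba => bbbba
  | aaabba => aabba => abba => bba

ab->b; aba->b; baa->ab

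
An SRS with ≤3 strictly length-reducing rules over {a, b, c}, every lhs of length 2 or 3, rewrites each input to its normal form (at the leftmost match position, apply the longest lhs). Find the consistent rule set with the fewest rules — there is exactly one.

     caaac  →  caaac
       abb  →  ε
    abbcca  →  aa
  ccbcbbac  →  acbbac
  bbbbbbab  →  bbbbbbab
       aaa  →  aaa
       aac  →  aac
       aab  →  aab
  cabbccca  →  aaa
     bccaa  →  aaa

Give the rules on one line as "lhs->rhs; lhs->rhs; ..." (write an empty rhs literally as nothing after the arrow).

abb->; bc->c; cc->a

  | caaac
  | abb => ε
  | abbcca => cca => aa
  | ccbcbbac => abcbbac => acbbac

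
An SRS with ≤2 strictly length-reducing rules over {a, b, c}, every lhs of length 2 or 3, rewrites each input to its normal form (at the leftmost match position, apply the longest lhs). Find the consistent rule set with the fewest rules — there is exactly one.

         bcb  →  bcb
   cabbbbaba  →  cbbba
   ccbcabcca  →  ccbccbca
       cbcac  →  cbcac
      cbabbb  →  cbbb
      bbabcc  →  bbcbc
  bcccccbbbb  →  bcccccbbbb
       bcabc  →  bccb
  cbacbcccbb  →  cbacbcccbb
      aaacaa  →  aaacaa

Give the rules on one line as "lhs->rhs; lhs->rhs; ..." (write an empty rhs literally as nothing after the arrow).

  | bcb
  | cabbbbaba => cbbbaba => cbbba
  | ccbcabcca => ccbccbca
  | cbcac

ab->; abc->cb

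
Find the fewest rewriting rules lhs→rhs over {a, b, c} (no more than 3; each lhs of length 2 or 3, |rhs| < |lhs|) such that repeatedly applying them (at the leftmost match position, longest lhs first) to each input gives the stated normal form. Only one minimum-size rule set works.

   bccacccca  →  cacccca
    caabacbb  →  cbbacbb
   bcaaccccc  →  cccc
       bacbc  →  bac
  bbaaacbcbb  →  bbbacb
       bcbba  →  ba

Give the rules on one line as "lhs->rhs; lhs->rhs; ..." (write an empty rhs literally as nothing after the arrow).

  | bccacccca => cacccca
  | caabacbb => cbbacbb
  | bcaaccccc => aaccccc => bccccc => cccc
  | bacbc => bac

aa->b; bc->; bcb->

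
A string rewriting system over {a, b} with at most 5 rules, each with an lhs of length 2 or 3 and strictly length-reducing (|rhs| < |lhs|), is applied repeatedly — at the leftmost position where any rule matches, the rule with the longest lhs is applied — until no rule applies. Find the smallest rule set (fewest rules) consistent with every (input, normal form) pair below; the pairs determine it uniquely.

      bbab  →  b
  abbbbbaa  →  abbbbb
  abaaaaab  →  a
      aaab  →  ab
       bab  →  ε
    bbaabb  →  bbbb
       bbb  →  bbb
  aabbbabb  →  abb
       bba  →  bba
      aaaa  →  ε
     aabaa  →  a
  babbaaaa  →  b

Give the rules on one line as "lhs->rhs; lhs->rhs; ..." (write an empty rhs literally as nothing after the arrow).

  | bbab => b
  | abbbbbaa => abbbbb
  | abaaaaab => abaaab => abab => a
  | aaab => ab

aa->; aab->a; baa->b; bab->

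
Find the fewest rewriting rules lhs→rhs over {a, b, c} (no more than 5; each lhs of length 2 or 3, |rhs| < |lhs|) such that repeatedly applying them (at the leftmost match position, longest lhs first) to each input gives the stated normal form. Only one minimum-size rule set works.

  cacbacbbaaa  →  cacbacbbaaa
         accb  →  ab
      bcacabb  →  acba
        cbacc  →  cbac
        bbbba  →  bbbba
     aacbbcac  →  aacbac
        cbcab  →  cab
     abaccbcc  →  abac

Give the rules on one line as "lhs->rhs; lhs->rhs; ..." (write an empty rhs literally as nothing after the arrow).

abb->ba; bc->; cc->c; ccb->b

  | cacbacbbaaa
  | accb => ab
  | bcacabb => acabb => acba
  | cbacc => cbac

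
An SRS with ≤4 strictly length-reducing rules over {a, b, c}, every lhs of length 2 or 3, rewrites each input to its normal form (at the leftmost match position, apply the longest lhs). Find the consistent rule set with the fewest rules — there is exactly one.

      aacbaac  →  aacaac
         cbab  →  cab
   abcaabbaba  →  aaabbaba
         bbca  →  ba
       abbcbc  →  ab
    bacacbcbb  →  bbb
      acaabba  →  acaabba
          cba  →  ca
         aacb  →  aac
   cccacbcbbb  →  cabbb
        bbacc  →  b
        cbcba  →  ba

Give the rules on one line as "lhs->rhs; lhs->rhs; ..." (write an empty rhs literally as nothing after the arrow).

bac->b; bc->; cb->c; cc->

  | aacbaac => aacaac
  | cbab => cab
  | abcaabbaba => aaabbaba
  | bbca => ba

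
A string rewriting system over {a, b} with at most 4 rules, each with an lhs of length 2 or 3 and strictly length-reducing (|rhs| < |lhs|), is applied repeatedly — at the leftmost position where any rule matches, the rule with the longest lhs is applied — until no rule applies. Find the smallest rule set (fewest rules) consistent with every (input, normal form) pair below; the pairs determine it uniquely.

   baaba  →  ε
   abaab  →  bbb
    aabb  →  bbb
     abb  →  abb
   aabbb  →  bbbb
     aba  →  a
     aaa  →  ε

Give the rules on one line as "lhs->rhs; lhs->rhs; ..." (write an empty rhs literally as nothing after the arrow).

aa->b; ba->; baa->ab; bba->aa

  | baaba => abba => aaa => ba => ε
  | abaab => aabb => bbb
  | aabb => bbb
  | abb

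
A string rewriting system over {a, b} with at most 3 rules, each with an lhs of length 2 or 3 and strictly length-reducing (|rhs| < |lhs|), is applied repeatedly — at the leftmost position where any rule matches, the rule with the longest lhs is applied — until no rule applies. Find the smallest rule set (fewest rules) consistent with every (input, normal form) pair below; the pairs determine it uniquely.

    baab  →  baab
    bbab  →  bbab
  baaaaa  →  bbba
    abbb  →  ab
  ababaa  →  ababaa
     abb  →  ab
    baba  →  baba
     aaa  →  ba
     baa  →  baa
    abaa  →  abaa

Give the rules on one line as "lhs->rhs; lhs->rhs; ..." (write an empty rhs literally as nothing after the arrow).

aaa->ba; abb->ab

  | baab
  | bbab
  | baaaaa => bbaaa => bbba
  | abbb => abb => ab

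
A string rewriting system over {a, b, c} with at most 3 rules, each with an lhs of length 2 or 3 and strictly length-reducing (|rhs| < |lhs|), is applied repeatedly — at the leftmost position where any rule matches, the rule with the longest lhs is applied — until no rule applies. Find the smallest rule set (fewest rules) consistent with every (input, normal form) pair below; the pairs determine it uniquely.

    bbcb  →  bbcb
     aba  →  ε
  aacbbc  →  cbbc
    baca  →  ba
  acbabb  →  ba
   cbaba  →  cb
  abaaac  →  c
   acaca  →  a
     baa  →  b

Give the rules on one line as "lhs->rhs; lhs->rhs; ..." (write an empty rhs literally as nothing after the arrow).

  | bbcb
  | aba => aa => ε
  | aacbbc => cbbc
  | baca => ba

aa->; ab->a; ac->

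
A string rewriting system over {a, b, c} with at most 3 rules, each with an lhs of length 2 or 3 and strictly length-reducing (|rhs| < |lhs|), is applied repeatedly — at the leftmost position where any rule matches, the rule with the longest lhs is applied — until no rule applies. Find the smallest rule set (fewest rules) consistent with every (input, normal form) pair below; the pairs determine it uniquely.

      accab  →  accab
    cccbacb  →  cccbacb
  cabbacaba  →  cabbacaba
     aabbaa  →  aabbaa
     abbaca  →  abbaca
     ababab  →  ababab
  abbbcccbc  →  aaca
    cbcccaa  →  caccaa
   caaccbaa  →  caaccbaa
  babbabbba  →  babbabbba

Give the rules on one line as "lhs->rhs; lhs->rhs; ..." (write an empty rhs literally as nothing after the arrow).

bbc->; bc->a

  | accab
  | cccbacb
  | cabbacaba
  | aabbaa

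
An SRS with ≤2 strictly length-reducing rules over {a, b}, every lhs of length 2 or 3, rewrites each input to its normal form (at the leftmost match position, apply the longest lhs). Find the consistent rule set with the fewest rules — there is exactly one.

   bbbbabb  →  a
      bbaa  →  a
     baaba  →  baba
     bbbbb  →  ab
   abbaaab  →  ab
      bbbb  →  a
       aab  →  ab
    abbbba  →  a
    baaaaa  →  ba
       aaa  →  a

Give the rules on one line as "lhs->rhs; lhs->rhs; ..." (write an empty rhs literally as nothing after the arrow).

  | bbbbabb => abbabb => aaabb => aabb => abb => aa => a
  | bbaa => aaa => aa => a
  | baaba => baba
  | bbbbb => abbb => aab => ab

aa->a; bb->a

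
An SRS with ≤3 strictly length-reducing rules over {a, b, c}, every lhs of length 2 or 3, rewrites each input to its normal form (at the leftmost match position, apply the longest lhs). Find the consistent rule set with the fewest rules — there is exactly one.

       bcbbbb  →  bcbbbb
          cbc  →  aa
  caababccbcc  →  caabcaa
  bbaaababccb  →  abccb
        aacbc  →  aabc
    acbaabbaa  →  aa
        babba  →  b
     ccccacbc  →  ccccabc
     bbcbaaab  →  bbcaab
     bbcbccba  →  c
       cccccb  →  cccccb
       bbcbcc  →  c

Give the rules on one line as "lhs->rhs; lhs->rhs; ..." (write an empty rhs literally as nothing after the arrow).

  | bcbbbb
  | cbc => aa
  | caababccbcc => caabccbcc => caabcaac => caabcaa
  | bbaaababccb => baababccb => ababccb => abccb

ac->a; ba->; cbc->aa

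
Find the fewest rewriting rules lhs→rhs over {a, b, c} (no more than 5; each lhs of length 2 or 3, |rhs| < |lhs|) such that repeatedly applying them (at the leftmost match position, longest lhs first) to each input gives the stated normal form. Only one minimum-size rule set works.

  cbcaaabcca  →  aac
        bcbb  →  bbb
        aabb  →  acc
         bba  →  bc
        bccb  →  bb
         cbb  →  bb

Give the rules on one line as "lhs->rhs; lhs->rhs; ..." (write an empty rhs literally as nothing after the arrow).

abb->cc; ba->c; ca->a; cb->b

  | cbcaaabcca => bcaaabcca => baaabcca => caabcca => aabcca => aabca => aaba => aac
  | bcbb => bbb
  | aabb => acc
  | bba => bc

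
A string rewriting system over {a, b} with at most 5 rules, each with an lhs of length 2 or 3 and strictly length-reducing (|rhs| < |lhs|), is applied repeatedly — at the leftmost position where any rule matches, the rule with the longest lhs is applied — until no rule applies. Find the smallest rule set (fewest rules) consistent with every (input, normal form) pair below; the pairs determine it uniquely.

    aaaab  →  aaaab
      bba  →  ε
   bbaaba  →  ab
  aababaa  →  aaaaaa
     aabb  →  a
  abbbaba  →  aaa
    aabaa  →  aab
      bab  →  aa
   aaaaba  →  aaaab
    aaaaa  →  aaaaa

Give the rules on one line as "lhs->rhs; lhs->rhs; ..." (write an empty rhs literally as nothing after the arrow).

  | aaaab
  | bba => ε
  | bbaaba => aba => ab
  | aababaa => aaaaaa

abb->; ba->b; bab->aa; bba->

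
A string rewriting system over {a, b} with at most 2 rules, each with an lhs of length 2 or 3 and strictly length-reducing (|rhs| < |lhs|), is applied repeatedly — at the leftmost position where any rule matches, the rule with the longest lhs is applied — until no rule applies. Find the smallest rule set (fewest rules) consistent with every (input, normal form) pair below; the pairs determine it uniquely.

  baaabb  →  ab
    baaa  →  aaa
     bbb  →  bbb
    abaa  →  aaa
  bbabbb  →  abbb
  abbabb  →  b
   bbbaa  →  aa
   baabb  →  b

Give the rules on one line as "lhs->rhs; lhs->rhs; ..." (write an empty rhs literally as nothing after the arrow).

aab->; ba->a

  | baaabb => aaabb => ab
  | baaa => aaa
  | bbb
  | abaa => aaa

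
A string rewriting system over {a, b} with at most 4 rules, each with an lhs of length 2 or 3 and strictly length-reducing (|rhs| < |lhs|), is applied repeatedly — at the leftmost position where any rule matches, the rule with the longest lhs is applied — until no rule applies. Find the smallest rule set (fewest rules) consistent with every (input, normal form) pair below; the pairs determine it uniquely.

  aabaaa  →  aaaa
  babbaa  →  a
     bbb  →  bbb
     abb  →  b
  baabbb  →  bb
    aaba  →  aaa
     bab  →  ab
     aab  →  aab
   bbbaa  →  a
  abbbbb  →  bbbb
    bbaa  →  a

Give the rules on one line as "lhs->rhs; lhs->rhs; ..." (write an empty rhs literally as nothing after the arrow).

  | aabaaa => aaaa
  | babbaa => abbaa => baa => a
  | bbb
  | abb => b

abb->b; ba->a; baa->a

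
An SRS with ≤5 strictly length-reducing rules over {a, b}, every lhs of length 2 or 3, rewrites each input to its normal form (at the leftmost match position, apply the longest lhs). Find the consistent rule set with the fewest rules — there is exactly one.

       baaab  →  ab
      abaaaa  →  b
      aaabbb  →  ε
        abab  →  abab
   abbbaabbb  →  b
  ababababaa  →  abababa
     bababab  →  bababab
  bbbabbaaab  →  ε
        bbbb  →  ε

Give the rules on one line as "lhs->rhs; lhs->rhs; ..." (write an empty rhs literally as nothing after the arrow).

aaa->b; abb->b; baa->; bb->

  | baaab => ab
  | abaaaa => aaa => b
  | aaabbb => bbbb => bb => ε
  | abab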